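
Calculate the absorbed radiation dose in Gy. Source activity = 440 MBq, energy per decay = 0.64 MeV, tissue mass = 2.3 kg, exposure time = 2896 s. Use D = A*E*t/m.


A = 440 MBq = 4.4000e+08 Bq
E = 0.64 MeV = 1.02528e-13 J
D = A*E*t/m = 4.4000e+08*1.02528e-13*2896/2.3
D = 0.0568 Gy


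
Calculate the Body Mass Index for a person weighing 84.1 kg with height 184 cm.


BMI = weight / height^2
height = 184 cm = 1.84 m
BMI = 84.1 / 1.84^2
BMI = 24.84 kg/m^2


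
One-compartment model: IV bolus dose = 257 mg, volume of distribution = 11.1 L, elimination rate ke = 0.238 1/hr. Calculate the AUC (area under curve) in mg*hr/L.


C0 = Dose/Vd = 257/11.1 = 23.1532 mg/L
AUC = C0/ke = 23.1532/0.238
AUC = 97.28 mg*hr/L


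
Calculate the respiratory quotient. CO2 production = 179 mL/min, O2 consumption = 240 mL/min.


RQ = VCO2 / VO2
RQ = 179 / 240
RQ = 0.7458


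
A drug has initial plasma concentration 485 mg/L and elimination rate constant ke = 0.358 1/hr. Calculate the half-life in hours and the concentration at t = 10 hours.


t_half = ln(2) / ke = 0.693147 / 0.358 = 1.936 hr
C(t) = C0 * exp(-ke*t) = 485 * exp(-0.358*10)
C(10) = 13.52 mg/L


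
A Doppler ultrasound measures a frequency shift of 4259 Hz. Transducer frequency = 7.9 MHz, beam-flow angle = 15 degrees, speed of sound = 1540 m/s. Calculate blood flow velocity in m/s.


v = fd * c / (2 * f0 * cos(theta))
v = 4259 * 1540 / (2 * 7.9000e+06 * cos(15))
v = 0.4298 m/s


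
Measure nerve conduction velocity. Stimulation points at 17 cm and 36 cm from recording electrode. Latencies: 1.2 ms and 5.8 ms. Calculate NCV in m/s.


Distance = (36 - 17) / 100 = 0.19 m
dt = (5.8 - 1.2) / 1000 = 0.0046 s
NCV = dist / dt = 41.3 m/s


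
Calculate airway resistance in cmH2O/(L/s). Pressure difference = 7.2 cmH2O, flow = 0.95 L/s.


R = dP / flow
R = 7.2 / 0.95
R = 7.579 cmH2O/(L/s)


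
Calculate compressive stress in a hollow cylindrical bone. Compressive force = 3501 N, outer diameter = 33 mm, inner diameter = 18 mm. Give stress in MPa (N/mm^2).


A = pi*(r_o^2 - r_i^2)
r_o = 16.5 mm, r_i = 9 mm
A = 600.83 mm^2
sigma = F/A = 3501 / 600.83
sigma = 5.827 MPa


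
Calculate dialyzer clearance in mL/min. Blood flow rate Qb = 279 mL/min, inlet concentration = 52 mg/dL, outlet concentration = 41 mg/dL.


K = Qb * (Cb_in - Cb_out) / Cb_in
K = 279 * (52 - 41) / 52
K = 59.02 mL/min


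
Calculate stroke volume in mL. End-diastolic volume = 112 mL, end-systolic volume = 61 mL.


SV = EDV - ESV
SV = 112 - 61
SV = 51 mL


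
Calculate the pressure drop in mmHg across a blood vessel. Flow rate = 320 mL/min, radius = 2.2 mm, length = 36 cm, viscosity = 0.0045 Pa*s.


dP = 8*mu*L*Q / (pi*r^4)
Q = 320 mL/min = 5.33333e-06 m^3/s
dP = 939.21 Pa = 939.21 / 133.322 mmHg = 7.045 mmHg


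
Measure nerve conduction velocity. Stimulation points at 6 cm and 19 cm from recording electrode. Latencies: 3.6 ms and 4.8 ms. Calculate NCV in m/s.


Distance = (19 - 6) / 100 = 0.13 m
dt = (4.8 - 3.6) / 1000 = 0.0012 s
NCV = dist / dt = 108.3 m/s


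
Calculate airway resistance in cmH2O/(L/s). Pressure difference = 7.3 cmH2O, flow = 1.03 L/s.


R = dP / flow
R = 7.3 / 1.03
R = 7.087 cmH2O/(L/s)


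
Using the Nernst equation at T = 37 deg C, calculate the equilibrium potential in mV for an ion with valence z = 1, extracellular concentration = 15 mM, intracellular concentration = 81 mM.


E = (RT/(zF)) * ln(C_out/C_in)
T = 37 + 273.15 = 310.15 K
E = (8.314 * 310.15 / (1 * 96485)) * ln(15/81)
E = -45.07 mV


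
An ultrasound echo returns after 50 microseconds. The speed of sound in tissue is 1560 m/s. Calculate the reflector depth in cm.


depth = c * t / 2
t = 50 us = 5.0000e-05 s
depth = 1560 * 5.0000e-05 / 2
depth = 0.039 m = 3.9 cm


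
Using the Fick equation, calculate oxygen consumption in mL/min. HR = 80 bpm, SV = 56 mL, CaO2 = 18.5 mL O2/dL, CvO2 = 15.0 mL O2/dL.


CO = HR*SV = 80*56/1000 = 4.48 L/min
a-v O2 diff = 18.5 - 15.0 = 3.5 mL/dL
VO2 = CO * (CaO2-CvO2) * 10 dL/L
VO2 = 4.48 * 3.5 * 10
VO2 = 156.8 mL/min


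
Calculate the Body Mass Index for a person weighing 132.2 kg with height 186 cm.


BMI = weight / height^2
height = 186 cm = 1.86 m
BMI = 132.2 / 1.86^2
BMI = 38.21 kg/m^2


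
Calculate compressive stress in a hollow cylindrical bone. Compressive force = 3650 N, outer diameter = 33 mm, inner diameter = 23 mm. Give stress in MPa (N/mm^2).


A = pi*(r_o^2 - r_i^2)
r_o = 16.5 mm, r_i = 11.5 mm
A = 439.823 mm^2
sigma = F/A = 3650 / 439.823
sigma = 8.299 MPa


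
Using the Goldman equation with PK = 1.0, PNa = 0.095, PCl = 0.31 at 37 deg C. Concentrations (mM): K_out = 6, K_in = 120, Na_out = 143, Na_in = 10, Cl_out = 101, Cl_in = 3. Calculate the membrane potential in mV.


Vm = (RT/F)*ln((PK*Ko + PNa*Nao + PCl*Cli)/(PK*Ki + PNa*Nai + PCl*Clo))
Numer = 20.515, Denom = 152.26
Vm = -53.57 mV


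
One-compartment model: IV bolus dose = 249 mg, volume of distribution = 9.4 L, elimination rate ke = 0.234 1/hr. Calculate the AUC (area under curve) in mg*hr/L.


C0 = Dose/Vd = 249/9.4 = 26.4894 mg/L
AUC = C0/ke = 26.4894/0.234
AUC = 113.2 mg*hr/L


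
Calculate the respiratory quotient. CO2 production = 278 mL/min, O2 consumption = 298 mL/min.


RQ = VCO2 / VO2
RQ = 278 / 298
RQ = 0.9329


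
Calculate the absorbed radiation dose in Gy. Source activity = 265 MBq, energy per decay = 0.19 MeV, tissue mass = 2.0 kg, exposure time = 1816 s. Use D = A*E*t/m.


A = 265 MBq = 2.6500e+08 Bq
E = 0.19 MeV = 3.0438e-14 J
D = A*E*t/m = 2.6500e+08*3.0438e-14*1816/2.0
D = 0.007324 Gy


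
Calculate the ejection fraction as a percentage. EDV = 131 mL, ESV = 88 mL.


SV = EDV - ESV = 131 - 88 = 43 mL
EF = SV/EDV * 100 = 43/131 * 100
EF = 32.82%


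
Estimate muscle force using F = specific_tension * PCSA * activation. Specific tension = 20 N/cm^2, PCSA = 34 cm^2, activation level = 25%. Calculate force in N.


F = sigma * PCSA * activation
F = 20 * 34 * 0.25
F = 170 N


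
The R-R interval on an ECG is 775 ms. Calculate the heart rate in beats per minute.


HR = 60 / RR_interval(s)
RR = 775 ms = 0.775 s
HR = 60 / 0.775 = 77.42 bpm


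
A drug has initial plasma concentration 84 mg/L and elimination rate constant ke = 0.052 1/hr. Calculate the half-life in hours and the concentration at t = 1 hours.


t_half = ln(2) / ke = 0.693147 / 0.052 = 13.33 hr
C(t) = C0 * exp(-ke*t) = 84 * exp(-0.052*1)
C(1) = 79.74 mg/L


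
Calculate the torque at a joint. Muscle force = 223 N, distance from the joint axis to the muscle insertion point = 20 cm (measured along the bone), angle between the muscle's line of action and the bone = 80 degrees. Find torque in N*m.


Torque = F * d * sin(theta)   (moment arm = d*sin(theta))
d = 20 cm = 0.2 m
Torque = 223 * 0.2 * sin(80)
Torque = 43.92 N*m


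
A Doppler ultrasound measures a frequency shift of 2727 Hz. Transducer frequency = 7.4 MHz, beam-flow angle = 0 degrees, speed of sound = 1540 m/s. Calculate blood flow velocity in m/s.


v = fd * c / (2 * f0 * cos(theta))
v = 2727 * 1540 / (2 * 7.4000e+06 * cos(0))
v = 0.2838 m/s


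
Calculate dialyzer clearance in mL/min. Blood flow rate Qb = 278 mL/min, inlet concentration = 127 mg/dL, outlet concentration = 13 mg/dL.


K = Qb * (Cb_in - Cb_out) / Cb_in
K = 278 * (127 - 13) / 127
K = 249.5 mL/min


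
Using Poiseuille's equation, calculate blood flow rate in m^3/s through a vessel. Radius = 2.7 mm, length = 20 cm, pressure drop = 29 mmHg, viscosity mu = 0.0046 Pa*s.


Q = pi*r^4*dP / (8*mu*L)
r = 0.0027 m, L = 0.2 m
dP = 29 mmHg = 3866.338 Pa
Q = 8.7706e-05 m^3/s


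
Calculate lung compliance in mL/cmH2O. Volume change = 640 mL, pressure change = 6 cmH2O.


C = dV / dP
C = 640 / 6
C = 106.7 mL/cmH2O


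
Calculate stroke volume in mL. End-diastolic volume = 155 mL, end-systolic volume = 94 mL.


SV = EDV - ESV
SV = 155 - 94
SV = 61 mL


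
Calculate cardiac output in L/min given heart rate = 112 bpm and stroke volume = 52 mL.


CO = HR * SV
CO = 112 * 52 / 1000
CO = 5.824 L/min


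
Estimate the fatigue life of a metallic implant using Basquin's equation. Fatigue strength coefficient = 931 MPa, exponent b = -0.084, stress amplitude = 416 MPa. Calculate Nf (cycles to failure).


sigma_a = sigma_f' * (2Nf)^b
2Nf = (sigma_a/sigma_f')^(1/b)
2Nf = (416/931)^(1/-0.084)
2Nf = 14620.309
Nf = 7310


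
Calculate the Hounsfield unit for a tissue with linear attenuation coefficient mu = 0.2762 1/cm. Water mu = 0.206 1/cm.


HU = ((mu_tissue - mu_water) / mu_water) * 1000
HU = ((0.2762 - 0.206) / 0.206) * 1000
HU = 340.8


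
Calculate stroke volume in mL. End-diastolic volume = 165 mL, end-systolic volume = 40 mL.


SV = EDV - ESV
SV = 165 - 40
SV = 125 mL


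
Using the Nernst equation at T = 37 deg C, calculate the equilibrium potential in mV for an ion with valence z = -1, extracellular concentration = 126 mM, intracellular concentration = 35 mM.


E = (RT/(zF)) * ln(C_out/C_in)
T = 37 + 273.15 = 310.15 K
E = (8.314 * 310.15 / (-1 * 96485)) * ln(126/35)
E = -34.23 mV


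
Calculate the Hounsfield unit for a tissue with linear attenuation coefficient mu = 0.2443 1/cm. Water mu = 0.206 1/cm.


HU = ((mu_tissue - mu_water) / mu_water) * 1000
HU = ((0.2443 - 0.206) / 0.206) * 1000
HU = 185.9


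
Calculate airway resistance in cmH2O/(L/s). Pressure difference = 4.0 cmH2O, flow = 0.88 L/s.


R = dP / flow
R = 4.0 / 0.88
R = 4.545 cmH2O/(L/s)


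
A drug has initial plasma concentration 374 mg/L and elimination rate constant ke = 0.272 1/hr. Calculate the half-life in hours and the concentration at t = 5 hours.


t_half = ln(2) / ke = 0.693147 / 0.272 = 2.548 hr
C(t) = C0 * exp(-ke*t) = 374 * exp(-0.272*5)
C(5) = 95.99 mg/L


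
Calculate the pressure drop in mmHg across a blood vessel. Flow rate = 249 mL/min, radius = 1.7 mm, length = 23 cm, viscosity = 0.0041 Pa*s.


dP = 8*mu*L*Q / (pi*r^4)
Q = 249 mL/min = 4.15e-06 m^3/s
dP = 1193.18 Pa = 1193.18 / 133.322 mmHg = 8.95 mmHg


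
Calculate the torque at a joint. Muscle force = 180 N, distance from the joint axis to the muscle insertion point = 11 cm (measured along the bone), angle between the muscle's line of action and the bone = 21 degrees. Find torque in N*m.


Torque = F * d * sin(theta)   (moment arm = d*sin(theta))
d = 11 cm = 0.11 m
Torque = 180 * 0.11 * sin(21)
Torque = 7.096 N*m


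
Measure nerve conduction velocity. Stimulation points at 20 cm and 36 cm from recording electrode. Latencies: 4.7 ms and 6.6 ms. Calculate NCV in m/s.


Distance = (36 - 20) / 100 = 0.16 m
dt = (6.6 - 4.7) / 1000 = 0.0019 s
NCV = dist / dt = 84.21 m/s


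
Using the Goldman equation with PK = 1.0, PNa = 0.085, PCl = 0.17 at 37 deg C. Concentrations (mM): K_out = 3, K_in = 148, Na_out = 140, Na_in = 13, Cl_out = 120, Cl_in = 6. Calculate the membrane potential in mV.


Vm = (RT/F)*ln((PK*Ko + PNa*Nao + PCl*Cli)/(PK*Ki + PNa*Nai + PCl*Clo))
Numer = 15.92, Denom = 169.505
Vm = -63.21 mV


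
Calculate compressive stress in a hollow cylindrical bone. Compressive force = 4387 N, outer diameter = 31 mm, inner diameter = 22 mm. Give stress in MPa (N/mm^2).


A = pi*(r_o^2 - r_i^2)
r_o = 15.5 mm, r_i = 11 mm
A = 374.635 mm^2
sigma = F/A = 4387 / 374.635
sigma = 11.71 MPa


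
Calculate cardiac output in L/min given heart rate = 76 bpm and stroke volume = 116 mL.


CO = HR * SV
CO = 76 * 116 / 1000
CO = 8.816 L/min


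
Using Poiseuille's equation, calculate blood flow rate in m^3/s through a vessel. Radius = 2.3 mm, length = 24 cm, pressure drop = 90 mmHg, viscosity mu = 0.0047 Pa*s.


Q = pi*r^4*dP / (8*mu*L)
r = 0.0023 m, L = 0.24 m
dP = 90 mmHg = 11998.98 Pa
Q = 1.1690e-04 m^3/s


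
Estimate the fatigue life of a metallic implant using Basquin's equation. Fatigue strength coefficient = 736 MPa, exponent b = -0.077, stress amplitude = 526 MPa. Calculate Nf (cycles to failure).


sigma_a = sigma_f' * (2Nf)^b
2Nf = (sigma_a/sigma_f')^(1/b)
2Nf = (526/736)^(1/-0.077)
2Nf = 78.469739
Nf = 39.23


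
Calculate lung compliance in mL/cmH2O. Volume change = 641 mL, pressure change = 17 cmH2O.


C = dV / dP
C = 641 / 17
C = 37.71 mL/cmH2O


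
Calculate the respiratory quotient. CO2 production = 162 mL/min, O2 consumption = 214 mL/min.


RQ = VCO2 / VO2
RQ = 162 / 214
RQ = 0.757


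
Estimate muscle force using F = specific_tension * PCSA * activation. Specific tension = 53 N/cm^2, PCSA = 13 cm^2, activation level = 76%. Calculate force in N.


F = sigma * PCSA * activation
F = 53 * 13 * 0.76
F = 523.6 N


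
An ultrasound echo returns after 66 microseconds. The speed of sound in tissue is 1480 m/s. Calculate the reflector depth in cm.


depth = c * t / 2
t = 66 us = 6.6000e-05 s
depth = 1480 * 6.6000e-05 / 2
depth = 0.04884 m = 4.884 cm


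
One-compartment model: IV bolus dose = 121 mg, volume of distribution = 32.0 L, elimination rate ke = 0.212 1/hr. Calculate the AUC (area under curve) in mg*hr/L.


C0 = Dose/Vd = 121/32.0 = 3.78125 mg/L
AUC = C0/ke = 3.78125/0.212
AUC = 17.84 mg*hr/L


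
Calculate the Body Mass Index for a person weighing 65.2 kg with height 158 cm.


BMI = weight / height^2
height = 158 cm = 1.58 m
BMI = 65.2 / 1.58^2
BMI = 26.12 kg/m^2


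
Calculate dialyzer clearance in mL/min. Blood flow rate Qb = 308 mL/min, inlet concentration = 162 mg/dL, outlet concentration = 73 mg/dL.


K = Qb * (Cb_in - Cb_out) / Cb_in
K = 308 * (162 - 73) / 162
K = 169.2 mL/min


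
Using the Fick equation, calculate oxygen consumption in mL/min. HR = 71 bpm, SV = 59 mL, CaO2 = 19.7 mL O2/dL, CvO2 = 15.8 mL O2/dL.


CO = HR*SV = 71*59/1000 = 4.189 L/min
a-v O2 diff = 19.7 - 15.8 = 3.9 mL/dL
VO2 = CO * (CaO2-CvO2) * 10 dL/L
VO2 = 4.189 * 3.9 * 10
VO2 = 163.4 mL/min


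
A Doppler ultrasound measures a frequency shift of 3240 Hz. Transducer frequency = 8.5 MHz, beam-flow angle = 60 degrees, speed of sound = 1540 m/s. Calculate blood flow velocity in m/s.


v = fd * c / (2 * f0 * cos(theta))
v = 3240 * 1540 / (2 * 8.5000e+06 * cos(60))
v = 0.587 m/s


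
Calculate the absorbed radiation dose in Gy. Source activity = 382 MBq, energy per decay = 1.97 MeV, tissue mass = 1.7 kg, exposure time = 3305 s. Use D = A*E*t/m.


A = 382 MBq = 3.8200e+08 Bq
E = 1.97 MeV = 3.15594e-13 J
D = A*E*t/m = 3.8200e+08*3.15594e-13*3305/1.7
D = 0.2344 Gy


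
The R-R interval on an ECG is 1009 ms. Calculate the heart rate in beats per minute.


HR = 60 / RR_interval(s)
RR = 1009 ms = 1.009 s
HR = 60 / 1.009 = 59.46 bpm


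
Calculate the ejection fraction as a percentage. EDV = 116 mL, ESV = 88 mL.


SV = EDV - ESV = 116 - 88 = 28 mL
EF = SV/EDV * 100 = 28/116 * 100
EF = 24.14%


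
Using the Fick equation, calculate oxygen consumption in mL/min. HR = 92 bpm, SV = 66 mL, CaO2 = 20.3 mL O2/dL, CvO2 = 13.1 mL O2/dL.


CO = HR*SV = 92*66/1000 = 6.072 L/min
a-v O2 diff = 20.3 - 13.1 = 7.2 mL/dL
VO2 = CO * (CaO2-CvO2) * 10 dL/L
VO2 = 6.072 * 7.2 * 10
VO2 = 437.2 mL/min


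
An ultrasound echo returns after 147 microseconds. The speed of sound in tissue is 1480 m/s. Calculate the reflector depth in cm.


depth = c * t / 2
t = 147 us = 1.4700e-04 s
depth = 1480 * 1.4700e-04 / 2
depth = 0.10878 m = 10.878 cm


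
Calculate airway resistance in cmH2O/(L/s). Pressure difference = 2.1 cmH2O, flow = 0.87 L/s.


R = dP / flow
R = 2.1 / 0.87
R = 2.414 cmH2O/(L/s)


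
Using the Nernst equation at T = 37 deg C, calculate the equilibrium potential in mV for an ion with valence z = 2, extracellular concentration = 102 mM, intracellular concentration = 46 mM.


E = (RT/(zF)) * ln(C_out/C_in)
T = 37 + 273.15 = 310.15 K
E = (8.314 * 310.15 / (2 * 96485)) * ln(102/46)
E = 10.64 mV


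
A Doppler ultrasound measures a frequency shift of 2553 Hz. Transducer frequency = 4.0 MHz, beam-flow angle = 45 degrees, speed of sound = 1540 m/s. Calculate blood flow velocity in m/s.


v = fd * c / (2 * f0 * cos(theta))
v = 2553 * 1540 / (2 * 4.0000e+06 * cos(45))
v = 0.695 m/s


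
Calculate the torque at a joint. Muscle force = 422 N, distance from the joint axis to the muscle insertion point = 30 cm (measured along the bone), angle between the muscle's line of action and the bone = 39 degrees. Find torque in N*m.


Torque = F * d * sin(theta)   (moment arm = d*sin(theta))
d = 30 cm = 0.3 m
Torque = 422 * 0.3 * sin(39)
Torque = 79.67 N*m


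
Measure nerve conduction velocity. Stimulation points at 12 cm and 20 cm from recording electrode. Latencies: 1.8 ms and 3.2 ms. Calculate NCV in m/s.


Distance = (20 - 12) / 100 = 0.08 m
dt = (3.2 - 1.8) / 1000 = 0.0014 s
NCV = dist / dt = 57.14 m/s


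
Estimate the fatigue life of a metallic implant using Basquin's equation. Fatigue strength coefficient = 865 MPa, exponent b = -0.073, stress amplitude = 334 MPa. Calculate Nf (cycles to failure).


sigma_a = sigma_f' * (2Nf)^b
2Nf = (sigma_a/sigma_f')^(1/b)
2Nf = (334/865)^(1/-0.073)
2Nf = 458382.42
Nf = 2.292e+05


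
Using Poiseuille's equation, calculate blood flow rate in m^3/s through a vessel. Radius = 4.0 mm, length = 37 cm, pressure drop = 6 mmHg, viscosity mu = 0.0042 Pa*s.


Q = pi*r^4*dP / (8*mu*L)
r = 0.004 m, L = 0.37 m
dP = 6 mmHg = 799.932 Pa
Q = 5.1749e-05 m^3/s


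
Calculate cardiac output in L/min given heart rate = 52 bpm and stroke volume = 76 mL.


CO = HR * SV
CO = 52 * 76 / 1000
CO = 3.952 L/min


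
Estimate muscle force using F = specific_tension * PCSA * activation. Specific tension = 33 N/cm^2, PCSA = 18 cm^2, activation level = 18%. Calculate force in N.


F = sigma * PCSA * activation
F = 33 * 18 * 0.18
F = 106.9 N


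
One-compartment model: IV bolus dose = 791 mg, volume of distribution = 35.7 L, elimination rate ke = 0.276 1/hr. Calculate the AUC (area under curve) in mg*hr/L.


C0 = Dose/Vd = 791/35.7 = 22.1569 mg/L
AUC = C0/ke = 22.1569/0.276
AUC = 80.28 mg*hr/L


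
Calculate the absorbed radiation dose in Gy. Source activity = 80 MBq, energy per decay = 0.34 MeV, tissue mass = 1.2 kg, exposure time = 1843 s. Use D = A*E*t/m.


A = 80 MBq = 8.0000e+07 Bq
E = 0.34 MeV = 5.4468e-14 J
D = A*E*t/m = 8.0000e+07*5.4468e-14*1843/1.2
D = 0.006692 Gy


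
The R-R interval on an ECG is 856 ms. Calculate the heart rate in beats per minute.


HR = 60 / RR_interval(s)
RR = 856 ms = 0.856 s
HR = 60 / 0.856 = 70.09 bpm


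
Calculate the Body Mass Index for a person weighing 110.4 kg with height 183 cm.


BMI = weight / height^2
height = 183 cm = 1.83 m
BMI = 110.4 / 1.83^2
BMI = 32.97 kg/m^2


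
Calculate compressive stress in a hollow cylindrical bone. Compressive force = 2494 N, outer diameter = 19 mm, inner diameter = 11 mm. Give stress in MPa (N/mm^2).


A = pi*(r_o^2 - r_i^2)
r_o = 9.5 mm, r_i = 5.5 mm
A = 188.496 mm^2
sigma = F/A = 2494 / 188.496
sigma = 13.23 MPa


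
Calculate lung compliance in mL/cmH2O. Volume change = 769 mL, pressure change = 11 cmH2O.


C = dV / dP
C = 769 / 11
C = 69.91 mL/cmH2O


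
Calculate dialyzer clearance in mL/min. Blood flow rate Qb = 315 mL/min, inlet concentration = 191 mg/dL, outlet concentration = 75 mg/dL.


K = Qb * (Cb_in - Cb_out) / Cb_in
K = 315 * (191 - 75) / 191
K = 191.3 mL/min


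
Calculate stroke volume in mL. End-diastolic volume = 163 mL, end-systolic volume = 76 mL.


SV = EDV - ESV
SV = 163 - 76
SV = 87 mL


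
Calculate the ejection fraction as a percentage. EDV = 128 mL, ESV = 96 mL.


SV = EDV - ESV = 128 - 96 = 32 mL
EF = SV/EDV * 100 = 32/128 * 100
EF = 25%


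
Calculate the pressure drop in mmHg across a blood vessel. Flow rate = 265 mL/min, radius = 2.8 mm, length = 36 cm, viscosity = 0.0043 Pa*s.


dP = 8*mu*L*Q / (pi*r^4)
Q = 265 mL/min = 4.41667e-06 m^3/s
dP = 283.253 Pa = 283.253 / 133.322 mmHg = 2.125 mmHg


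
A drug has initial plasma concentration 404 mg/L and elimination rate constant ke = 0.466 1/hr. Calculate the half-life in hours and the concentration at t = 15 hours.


t_half = ln(2) / ke = 0.693147 / 0.466 = 1.487 hr
C(t) = C0 * exp(-ke*t) = 404 * exp(-0.466*15)
C(15) = 0.3721 mg/L


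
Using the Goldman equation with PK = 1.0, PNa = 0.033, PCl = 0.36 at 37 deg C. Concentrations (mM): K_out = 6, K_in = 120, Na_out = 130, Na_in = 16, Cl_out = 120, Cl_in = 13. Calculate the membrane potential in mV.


Vm = (RT/F)*ln((PK*Ko + PNa*Nao + PCl*Cli)/(PK*Ki + PNa*Nai + PCl*Clo))
Numer = 14.97, Denom = 163.728
Vm = -63.93 mV


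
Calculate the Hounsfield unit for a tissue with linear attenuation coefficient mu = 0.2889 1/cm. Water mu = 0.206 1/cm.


HU = ((mu_tissue - mu_water) / mu_water) * 1000
HU = ((0.2889 - 0.206) / 0.206) * 1000
HU = 402.4


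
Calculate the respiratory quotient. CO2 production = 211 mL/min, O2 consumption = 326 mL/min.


RQ = VCO2 / VO2
RQ = 211 / 326
RQ = 0.6472


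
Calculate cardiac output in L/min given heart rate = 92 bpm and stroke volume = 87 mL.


CO = HR * SV
CO = 92 * 87 / 1000
CO = 8.004 L/min


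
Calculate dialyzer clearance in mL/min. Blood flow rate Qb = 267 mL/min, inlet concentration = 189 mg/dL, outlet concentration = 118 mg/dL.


K = Qb * (Cb_in - Cb_out) / Cb_in
K = 267 * (189 - 118) / 189
K = 100.3 mL/min


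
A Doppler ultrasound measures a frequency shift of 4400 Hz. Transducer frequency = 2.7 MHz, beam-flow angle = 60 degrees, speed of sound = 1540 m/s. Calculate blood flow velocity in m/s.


v = fd * c / (2 * f0 * cos(theta))
v = 4400 * 1540 / (2 * 2.7000e+06 * cos(60))
v = 2.51 m/s


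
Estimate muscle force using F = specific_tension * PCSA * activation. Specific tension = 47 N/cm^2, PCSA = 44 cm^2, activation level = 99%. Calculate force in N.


F = sigma * PCSA * activation
F = 47 * 44 * 0.99
F = 2047 N


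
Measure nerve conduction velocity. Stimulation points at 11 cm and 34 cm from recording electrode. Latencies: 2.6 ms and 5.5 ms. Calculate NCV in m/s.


Distance = (34 - 11) / 100 = 0.23 m
dt = (5.5 - 2.6) / 1000 = 0.0029 s
NCV = dist / dt = 79.31 m/s


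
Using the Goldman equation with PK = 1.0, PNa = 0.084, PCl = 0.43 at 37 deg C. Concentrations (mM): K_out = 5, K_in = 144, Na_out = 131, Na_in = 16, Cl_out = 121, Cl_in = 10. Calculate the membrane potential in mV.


Vm = (RT/F)*ln((PK*Ko + PNa*Nao + PCl*Cli)/(PK*Ki + PNa*Nai + PCl*Clo))
Numer = 20.304, Denom = 197.374
Vm = -60.78 mV


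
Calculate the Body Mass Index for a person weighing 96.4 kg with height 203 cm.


BMI = weight / height^2
height = 203 cm = 2.03 m
BMI = 96.4 / 2.03^2
BMI = 23.39 kg/m^2


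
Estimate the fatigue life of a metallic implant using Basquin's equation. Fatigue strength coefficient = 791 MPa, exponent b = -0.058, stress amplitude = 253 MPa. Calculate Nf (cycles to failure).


sigma_a = sigma_f' * (2Nf)^b
2Nf = (sigma_a/sigma_f')^(1/b)
2Nf = (253/791)^(1/-0.058)
2Nf = 3.4312126e+08
Nf = 1.7156e+08


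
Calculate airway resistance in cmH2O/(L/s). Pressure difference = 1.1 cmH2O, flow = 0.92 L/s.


R = dP / flow
R = 1.1 / 0.92
R = 1.196 cmH2O/(L/s)


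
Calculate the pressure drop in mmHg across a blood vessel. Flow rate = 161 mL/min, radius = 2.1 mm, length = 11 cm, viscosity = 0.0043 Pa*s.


dP = 8*mu*L*Q / (pi*r^4)
Q = 161 mL/min = 2.68333e-06 m^3/s
dP = 166.187 Pa = 166.187 / 133.322 mmHg = 1.247 mmHg


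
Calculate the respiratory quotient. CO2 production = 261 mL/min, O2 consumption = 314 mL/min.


RQ = VCO2 / VO2
RQ = 261 / 314
RQ = 0.8312


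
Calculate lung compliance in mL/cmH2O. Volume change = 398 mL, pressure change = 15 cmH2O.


C = dV / dP
C = 398 / 15
C = 26.53 mL/cmH2O


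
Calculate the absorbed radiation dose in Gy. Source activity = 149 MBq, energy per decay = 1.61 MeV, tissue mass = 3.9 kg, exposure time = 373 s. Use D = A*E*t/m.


A = 149 MBq = 1.4900e+08 Bq
E = 1.61 MeV = 2.57922e-13 J
D = A*E*t/m = 1.4900e+08*2.57922e-13*373/3.9
D = 0.003676 Gy


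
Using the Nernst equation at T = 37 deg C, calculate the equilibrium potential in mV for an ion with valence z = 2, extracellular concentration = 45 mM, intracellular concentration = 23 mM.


E = (RT/(zF)) * ln(C_out/C_in)
T = 37 + 273.15 = 310.15 K
E = (8.314 * 310.15 / (2 * 96485)) * ln(45/23)
E = 8.969 mV


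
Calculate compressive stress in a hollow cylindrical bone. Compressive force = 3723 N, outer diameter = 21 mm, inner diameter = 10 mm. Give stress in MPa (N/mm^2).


A = pi*(r_o^2 - r_i^2)
r_o = 10.5 mm, r_i = 5 mm
A = 267.821 mm^2
sigma = F/A = 3723 / 267.821
sigma = 13.9 MPa


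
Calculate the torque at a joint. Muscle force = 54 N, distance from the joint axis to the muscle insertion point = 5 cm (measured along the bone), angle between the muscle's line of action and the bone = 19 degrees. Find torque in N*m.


Torque = F * d * sin(theta)   (moment arm = d*sin(theta))
d = 5 cm = 0.05 m
Torque = 54 * 0.05 * sin(19)
Torque = 0.879 N*m


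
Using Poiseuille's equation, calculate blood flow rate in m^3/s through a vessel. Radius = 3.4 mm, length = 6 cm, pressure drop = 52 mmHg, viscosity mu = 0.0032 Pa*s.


Q = pi*r^4*dP / (8*mu*L)
r = 0.0034 m, L = 0.06 m
dP = 52 mmHg = 6932.744 Pa
Q = 0.001895 m^3/s


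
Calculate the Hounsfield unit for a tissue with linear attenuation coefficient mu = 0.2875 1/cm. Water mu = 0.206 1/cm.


HU = ((mu_tissue - mu_water) / mu_water) * 1000
HU = ((0.2875 - 0.206) / 0.206) * 1000
HU = 395.6


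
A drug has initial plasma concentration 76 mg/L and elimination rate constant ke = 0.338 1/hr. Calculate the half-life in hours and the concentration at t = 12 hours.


t_half = ln(2) / ke = 0.693147 / 0.338 = 2.051 hr
C(t) = C0 * exp(-ke*t) = 76 * exp(-0.338*12)
C(12) = 1.316 mg/L


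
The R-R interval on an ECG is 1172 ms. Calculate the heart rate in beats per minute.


HR = 60 / RR_interval(s)
RR = 1172 ms = 1.172 s
HR = 60 / 1.172 = 51.19 bpm


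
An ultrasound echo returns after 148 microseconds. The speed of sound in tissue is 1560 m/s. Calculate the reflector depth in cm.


depth = c * t / 2
t = 148 us = 1.4800e-04 s
depth = 1560 * 1.4800e-04 / 2
depth = 0.11544 m = 11.544 cm


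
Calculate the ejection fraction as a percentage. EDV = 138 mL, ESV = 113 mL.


SV = EDV - ESV = 138 - 113 = 25 mL
EF = SV/EDV * 100 = 25/138 * 100
EF = 18.12%


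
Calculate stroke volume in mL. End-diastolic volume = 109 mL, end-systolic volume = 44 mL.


SV = EDV - ESV
SV = 109 - 44
SV = 65 mL


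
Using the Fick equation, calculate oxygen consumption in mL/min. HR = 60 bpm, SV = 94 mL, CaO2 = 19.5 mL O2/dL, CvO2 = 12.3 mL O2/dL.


CO = HR*SV = 60*94/1000 = 5.64 L/min
a-v O2 diff = 19.5 - 12.3 = 7.2 mL/dL
VO2 = CO * (CaO2-CvO2) * 10 dL/L
VO2 = 5.64 * 7.2 * 10
VO2 = 406.1 mL/min


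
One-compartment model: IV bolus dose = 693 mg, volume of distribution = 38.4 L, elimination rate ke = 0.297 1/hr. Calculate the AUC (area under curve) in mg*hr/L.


C0 = Dose/Vd = 693/38.4 = 18.0469 mg/L
AUC = C0/ke = 18.0469/0.297
AUC = 60.76 mg*hr/L


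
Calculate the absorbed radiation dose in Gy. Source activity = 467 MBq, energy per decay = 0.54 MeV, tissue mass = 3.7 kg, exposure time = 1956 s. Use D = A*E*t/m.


A = 467 MBq = 4.6700e+08 Bq
E = 0.54 MeV = 8.6508e-14 J
D = A*E*t/m = 4.6700e+08*8.6508e-14*1956/3.7
D = 0.02136 Gy


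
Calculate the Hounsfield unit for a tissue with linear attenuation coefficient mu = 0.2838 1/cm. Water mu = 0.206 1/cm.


HU = ((mu_tissue - mu_water) / mu_water) * 1000
HU = ((0.2838 - 0.206) / 0.206) * 1000
HU = 377.7


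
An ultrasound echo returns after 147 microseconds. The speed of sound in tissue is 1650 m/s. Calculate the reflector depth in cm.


depth = c * t / 2
t = 147 us = 1.4700e-04 s
depth = 1650 * 1.4700e-04 / 2
depth = 0.121275 m = 12.1275 cm


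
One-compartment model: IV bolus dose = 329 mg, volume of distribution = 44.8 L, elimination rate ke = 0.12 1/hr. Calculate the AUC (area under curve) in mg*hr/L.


C0 = Dose/Vd = 329/44.8 = 7.34375 mg/L
AUC = C0/ke = 7.34375/0.12
AUC = 61.2 mg*hr/L


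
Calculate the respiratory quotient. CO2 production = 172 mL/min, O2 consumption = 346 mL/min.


RQ = VCO2 / VO2
RQ = 172 / 346
RQ = 0.4971


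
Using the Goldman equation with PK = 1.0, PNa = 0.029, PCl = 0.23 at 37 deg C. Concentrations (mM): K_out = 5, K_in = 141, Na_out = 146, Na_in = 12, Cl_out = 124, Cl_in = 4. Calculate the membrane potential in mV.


Vm = (RT/F)*ln((PK*Ko + PNa*Nao + PCl*Cli)/(PK*Ki + PNa*Nai + PCl*Clo))
Numer = 10.154, Denom = 169.868
Vm = -75.29 mV


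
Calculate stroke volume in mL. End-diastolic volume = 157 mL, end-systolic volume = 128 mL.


SV = EDV - ESV
SV = 157 - 128
SV = 29 mL


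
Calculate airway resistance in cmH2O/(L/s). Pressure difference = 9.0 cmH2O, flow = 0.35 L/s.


R = dP / flow
R = 9.0 / 0.35
R = 25.71 cmH2O/(L/s)


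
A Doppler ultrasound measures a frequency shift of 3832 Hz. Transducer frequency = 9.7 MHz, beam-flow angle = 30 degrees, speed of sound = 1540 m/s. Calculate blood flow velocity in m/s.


v = fd * c / (2 * f0 * cos(theta))
v = 3832 * 1540 / (2 * 9.7000e+06 * cos(30))
v = 0.3512 m/s


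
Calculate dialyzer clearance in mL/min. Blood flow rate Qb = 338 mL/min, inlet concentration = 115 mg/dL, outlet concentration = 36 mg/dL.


K = Qb * (Cb_in - Cb_out) / Cb_in
K = 338 * (115 - 36) / 115
K = 232.2 mL/min


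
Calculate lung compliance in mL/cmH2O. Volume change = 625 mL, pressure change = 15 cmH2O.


C = dV / dP
C = 625 / 15
C = 41.67 mL/cmH2O


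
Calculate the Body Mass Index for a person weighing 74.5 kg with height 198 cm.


BMI = weight / height^2
height = 198 cm = 1.98 m
BMI = 74.5 / 1.98^2
BMI = 19 kg/m^2


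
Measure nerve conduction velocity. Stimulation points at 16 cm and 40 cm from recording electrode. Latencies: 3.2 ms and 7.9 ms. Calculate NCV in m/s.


Distance = (40 - 16) / 100 = 0.24 m
dt = (7.9 - 3.2) / 1000 = 0.0047 s
NCV = dist / dt = 51.06 m/s


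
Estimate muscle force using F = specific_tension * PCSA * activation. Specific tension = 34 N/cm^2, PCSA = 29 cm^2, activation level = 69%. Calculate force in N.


F = sigma * PCSA * activation
F = 34 * 29 * 0.69
F = 680.3 N


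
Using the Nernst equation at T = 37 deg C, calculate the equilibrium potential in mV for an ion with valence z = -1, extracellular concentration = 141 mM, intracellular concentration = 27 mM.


E = (RT/(zF)) * ln(C_out/C_in)
T = 37 + 273.15 = 310.15 K
E = (8.314 * 310.15 / (-1 * 96485)) * ln(141/27)
E = -44.17 mV


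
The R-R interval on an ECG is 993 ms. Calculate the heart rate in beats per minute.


HR = 60 / RR_interval(s)
RR = 993 ms = 0.993 s
HR = 60 / 0.993 = 60.42 bpm


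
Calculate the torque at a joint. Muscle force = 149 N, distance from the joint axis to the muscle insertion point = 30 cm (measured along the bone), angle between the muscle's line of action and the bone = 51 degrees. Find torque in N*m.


Torque = F * d * sin(theta)   (moment arm = d*sin(theta))
d = 30 cm = 0.3 m
Torque = 149 * 0.3 * sin(51)
Torque = 34.74 N*m


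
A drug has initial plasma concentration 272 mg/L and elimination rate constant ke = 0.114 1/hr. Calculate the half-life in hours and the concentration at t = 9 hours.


t_half = ln(2) / ke = 0.693147 / 0.114 = 6.08 hr
C(t) = C0 * exp(-ke*t) = 272 * exp(-0.114*9)
C(9) = 97.5 mg/L


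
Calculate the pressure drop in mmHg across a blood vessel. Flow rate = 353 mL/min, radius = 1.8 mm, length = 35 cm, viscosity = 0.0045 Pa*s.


dP = 8*mu*L*Q / (pi*r^4)
Q = 353 mL/min = 5.88333e-06 m^3/s
dP = 2247.78 Pa = 2247.78 / 133.322 mmHg = 16.86 mmHg


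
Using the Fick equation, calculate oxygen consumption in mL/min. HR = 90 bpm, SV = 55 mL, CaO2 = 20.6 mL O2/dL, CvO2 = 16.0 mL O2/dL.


CO = HR*SV = 90*55/1000 = 4.95 L/min
a-v O2 diff = 20.6 - 16.0 = 4.6 mL/dL
VO2 = CO * (CaO2-CvO2) * 10 dL/L
VO2 = 4.95 * 4.6 * 10
VO2 = 227.7 mL/min


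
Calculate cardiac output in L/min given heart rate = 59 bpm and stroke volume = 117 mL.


CO = HR * SV
CO = 59 * 117 / 1000
CO = 6.903 L/min


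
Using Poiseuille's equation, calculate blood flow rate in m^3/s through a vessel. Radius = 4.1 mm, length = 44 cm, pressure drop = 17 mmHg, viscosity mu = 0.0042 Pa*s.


Q = pi*r^4*dP / (8*mu*L)
r = 0.0041 m, L = 0.44 m
dP = 17 mmHg = 2266.474 Pa
Q = 1.3610e-04 m^3/s


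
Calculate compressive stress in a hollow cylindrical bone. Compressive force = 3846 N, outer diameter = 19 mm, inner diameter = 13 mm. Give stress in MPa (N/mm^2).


A = pi*(r_o^2 - r_i^2)
r_o = 9.5 mm, r_i = 6.5 mm
A = 150.796 mm^2
sigma = F/A = 3846 / 150.796
sigma = 25.5 MPa


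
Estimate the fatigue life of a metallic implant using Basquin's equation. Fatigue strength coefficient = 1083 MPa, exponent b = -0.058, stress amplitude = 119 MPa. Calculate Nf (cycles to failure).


sigma_a = sigma_f' * (2Nf)^b
2Nf = (sigma_a/sigma_f')^(1/b)
2Nf = (119/1083)^(1/-0.058)
2Nf = 3.4346924e+16
Nf = 1.7173e+16


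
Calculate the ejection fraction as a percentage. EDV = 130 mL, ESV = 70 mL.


SV = EDV - ESV = 130 - 70 = 60 mL
EF = SV/EDV * 100 = 60/130 * 100
EF = 46.15%


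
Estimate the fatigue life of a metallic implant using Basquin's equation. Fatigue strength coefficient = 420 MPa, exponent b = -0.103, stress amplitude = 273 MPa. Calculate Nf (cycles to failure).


sigma_a = sigma_f' * (2Nf)^b
2Nf = (sigma_a/sigma_f')^(1/b)
2Nf = (273/420)^(1/-0.103)
2Nf = 65.520195
Nf = 32.76


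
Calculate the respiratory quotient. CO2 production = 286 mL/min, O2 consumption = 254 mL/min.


RQ = VCO2 / VO2
RQ = 286 / 254
RQ = 1.126


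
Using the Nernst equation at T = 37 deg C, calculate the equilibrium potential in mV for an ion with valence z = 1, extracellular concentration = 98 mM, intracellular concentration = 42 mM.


E = (RT/(zF)) * ln(C_out/C_in)
T = 37 + 273.15 = 310.15 K
E = (8.314 * 310.15 / (1 * 96485)) * ln(98/42)
E = 22.64 mV


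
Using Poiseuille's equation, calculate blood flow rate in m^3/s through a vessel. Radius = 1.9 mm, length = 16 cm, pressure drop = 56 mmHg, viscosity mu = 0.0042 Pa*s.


Q = pi*r^4*dP / (8*mu*L)
r = 0.0019 m, L = 0.16 m
dP = 56 mmHg = 7466.032 Pa
Q = 5.6858e-05 m^3/s


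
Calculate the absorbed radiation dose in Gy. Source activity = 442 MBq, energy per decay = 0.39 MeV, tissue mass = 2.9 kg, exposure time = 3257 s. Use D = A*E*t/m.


A = 442 MBq = 4.4200e+08 Bq
E = 0.39 MeV = 6.2478e-14 J
D = A*E*t/m = 4.4200e+08*6.2478e-14*3257/2.9
D = 0.03101 Gy


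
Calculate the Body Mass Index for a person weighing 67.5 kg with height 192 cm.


BMI = weight / height^2
height = 192 cm = 1.92 m
BMI = 67.5 / 1.92^2
BMI = 18.31 kg/m^2


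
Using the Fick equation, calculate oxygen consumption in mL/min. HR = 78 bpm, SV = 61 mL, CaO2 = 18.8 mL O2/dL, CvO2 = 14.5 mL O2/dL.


CO = HR*SV = 78*61/1000 = 4.758 L/min
a-v O2 diff = 18.8 - 14.5 = 4.3 mL/dL
VO2 = CO * (CaO2-CvO2) * 10 dL/L
VO2 = 4.758 * 4.3 * 10
VO2 = 204.6 mL/min


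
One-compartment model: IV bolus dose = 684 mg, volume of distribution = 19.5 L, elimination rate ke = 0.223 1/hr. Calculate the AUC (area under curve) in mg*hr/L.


C0 = Dose/Vd = 684/19.5 = 35.0769 mg/L
AUC = C0/ke = 35.0769/0.223
AUC = 157.3 mg*hr/L


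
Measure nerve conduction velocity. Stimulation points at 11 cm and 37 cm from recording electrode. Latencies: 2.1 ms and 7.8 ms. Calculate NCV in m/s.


Distance = (37 - 11) / 100 = 0.26 m
dt = (7.8 - 2.1) / 1000 = 0.0057 s
NCV = dist / dt = 45.61 m/s


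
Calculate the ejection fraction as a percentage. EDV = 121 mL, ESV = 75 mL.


SV = EDV - ESV = 121 - 75 = 46 mL
EF = SV/EDV * 100 = 46/121 * 100
EF = 38.02%


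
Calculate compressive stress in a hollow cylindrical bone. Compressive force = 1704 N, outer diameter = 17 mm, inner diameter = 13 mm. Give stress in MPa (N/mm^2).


A = pi*(r_o^2 - r_i^2)
r_o = 8.5 mm, r_i = 6.5 mm
A = 94.2478 mm^2
sigma = F/A = 1704 / 94.2478
sigma = 18.08 MPa


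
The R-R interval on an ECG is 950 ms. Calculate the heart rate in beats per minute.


HR = 60 / RR_interval(s)
RR = 950 ms = 0.95 s
HR = 60 / 0.95 = 63.16 bpm


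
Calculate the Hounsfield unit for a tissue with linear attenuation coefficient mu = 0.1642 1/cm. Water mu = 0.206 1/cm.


HU = ((mu_tissue - mu_water) / mu_water) * 1000
HU = ((0.1642 - 0.206) / 0.206) * 1000
HU = -202.9


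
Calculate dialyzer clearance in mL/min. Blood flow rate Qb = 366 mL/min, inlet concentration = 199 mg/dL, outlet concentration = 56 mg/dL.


K = Qb * (Cb_in - Cb_out) / Cb_in
K = 366 * (199 - 56) / 199
K = 263 mL/min


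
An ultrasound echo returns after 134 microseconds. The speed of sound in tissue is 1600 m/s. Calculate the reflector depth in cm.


depth = c * t / 2
t = 134 us = 1.3400e-04 s
depth = 1600 * 1.3400e-04 / 2
depth = 0.1072 m = 10.72 cm


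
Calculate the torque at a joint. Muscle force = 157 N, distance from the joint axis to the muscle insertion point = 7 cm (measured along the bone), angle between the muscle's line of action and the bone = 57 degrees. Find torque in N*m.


Torque = F * d * sin(theta)   (moment arm = d*sin(theta))
d = 7 cm = 0.07 m
Torque = 157 * 0.07 * sin(57)
Torque = 9.217 N*m


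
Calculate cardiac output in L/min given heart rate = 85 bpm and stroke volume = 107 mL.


CO = HR * SV
CO = 85 * 107 / 1000
CO = 9.095 L/min


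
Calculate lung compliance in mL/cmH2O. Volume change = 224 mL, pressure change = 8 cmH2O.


C = dV / dP
C = 224 / 8
C = 28 mL/cmH2O


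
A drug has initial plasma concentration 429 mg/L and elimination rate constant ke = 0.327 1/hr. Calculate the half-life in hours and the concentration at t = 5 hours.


t_half = ln(2) / ke = 0.693147 / 0.327 = 2.12 hr
C(t) = C0 * exp(-ke*t) = 429 * exp(-0.327*5)
C(5) = 83.63 mg/L


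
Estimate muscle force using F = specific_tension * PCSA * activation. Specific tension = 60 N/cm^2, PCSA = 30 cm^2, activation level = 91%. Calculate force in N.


F = sigma * PCSA * activation
F = 60 * 30 * 0.91
F = 1638 N


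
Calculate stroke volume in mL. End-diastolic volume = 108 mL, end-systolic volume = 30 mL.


SV = EDV - ESV
SV = 108 - 30
SV = 78 mL


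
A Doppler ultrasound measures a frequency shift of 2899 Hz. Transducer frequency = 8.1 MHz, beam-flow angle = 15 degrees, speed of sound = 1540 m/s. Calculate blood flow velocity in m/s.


v = fd * c / (2 * f0 * cos(theta))
v = 2899 * 1540 / (2 * 8.1000e+06 * cos(15))
v = 0.2853 m/s


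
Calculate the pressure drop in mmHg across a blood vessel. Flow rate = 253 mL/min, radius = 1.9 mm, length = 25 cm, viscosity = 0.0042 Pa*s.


dP = 8*mu*L*Q / (pi*r^4)
Q = 253 mL/min = 4.21667e-06 m^3/s
dP = 865.136 Pa = 865.136 / 133.322 mmHg = 6.489 mmHg


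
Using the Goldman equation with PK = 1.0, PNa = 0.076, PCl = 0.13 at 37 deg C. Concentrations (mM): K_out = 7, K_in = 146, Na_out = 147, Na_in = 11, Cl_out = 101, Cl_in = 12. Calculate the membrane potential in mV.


Vm = (RT/F)*ln((PK*Ko + PNa*Nao + PCl*Cli)/(PK*Ki + PNa*Nai + PCl*Clo))
Numer = 19.732, Denom = 159.966
Vm = -55.93 mV


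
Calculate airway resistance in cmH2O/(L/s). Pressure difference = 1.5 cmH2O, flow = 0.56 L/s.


R = dP / flow
R = 1.5 / 0.56
R = 2.679 cmH2O/(L/s)


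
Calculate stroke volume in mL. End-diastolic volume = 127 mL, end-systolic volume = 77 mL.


SV = EDV - ESV
SV = 127 - 77
SV = 50 mL


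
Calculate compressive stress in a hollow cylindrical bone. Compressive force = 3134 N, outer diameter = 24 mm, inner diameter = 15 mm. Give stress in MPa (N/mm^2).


A = pi*(r_o^2 - r_i^2)
r_o = 12 mm, r_i = 7.5 mm
A = 275.675 mm^2
sigma = F/A = 3134 / 275.675
sigma = 11.37 MPa


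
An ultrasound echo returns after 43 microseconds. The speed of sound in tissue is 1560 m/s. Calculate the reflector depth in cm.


depth = c * t / 2
t = 43 us = 4.3000e-05 s
depth = 1560 * 4.3000e-05 / 2
depth = 0.03354 m = 3.354 cm
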